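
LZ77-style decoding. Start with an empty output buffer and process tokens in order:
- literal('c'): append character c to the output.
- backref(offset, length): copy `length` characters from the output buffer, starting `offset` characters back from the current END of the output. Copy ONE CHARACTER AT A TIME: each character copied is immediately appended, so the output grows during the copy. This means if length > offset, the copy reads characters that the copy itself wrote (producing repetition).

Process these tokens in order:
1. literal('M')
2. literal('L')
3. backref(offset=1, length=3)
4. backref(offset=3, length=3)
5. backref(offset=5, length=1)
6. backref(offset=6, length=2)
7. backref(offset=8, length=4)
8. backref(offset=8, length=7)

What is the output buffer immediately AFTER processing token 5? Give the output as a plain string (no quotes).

Answer: MLLLLLLLL

Derivation:
Token 1: literal('M'). Output: "M"
Token 2: literal('L'). Output: "ML"
Token 3: backref(off=1, len=3) (overlapping!). Copied 'LLL' from pos 1. Output: "MLLLL"
Token 4: backref(off=3, len=3). Copied 'LLL' from pos 2. Output: "MLLLLLLL"
Token 5: backref(off=5, len=1). Copied 'L' from pos 3. Output: "MLLLLLLLL"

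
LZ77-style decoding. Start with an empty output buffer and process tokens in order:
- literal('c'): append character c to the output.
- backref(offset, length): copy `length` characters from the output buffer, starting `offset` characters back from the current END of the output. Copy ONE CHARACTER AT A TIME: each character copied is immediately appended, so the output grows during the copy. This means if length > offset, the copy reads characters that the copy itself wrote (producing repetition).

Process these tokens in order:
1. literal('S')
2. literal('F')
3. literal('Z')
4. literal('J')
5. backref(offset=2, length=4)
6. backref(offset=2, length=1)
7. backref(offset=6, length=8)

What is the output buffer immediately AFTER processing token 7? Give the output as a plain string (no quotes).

Answer: SFZJZJZJZJZJZJZJZ

Derivation:
Token 1: literal('S'). Output: "S"
Token 2: literal('F'). Output: "SF"
Token 3: literal('Z'). Output: "SFZ"
Token 4: literal('J'). Output: "SFZJ"
Token 5: backref(off=2, len=4) (overlapping!). Copied 'ZJZJ' from pos 2. Output: "SFZJZJZJ"
Token 6: backref(off=2, len=1). Copied 'Z' from pos 6. Output: "SFZJZJZJZ"
Token 7: backref(off=6, len=8) (overlapping!). Copied 'JZJZJZJZ' from pos 3. Output: "SFZJZJZJZJZJZJZJZ"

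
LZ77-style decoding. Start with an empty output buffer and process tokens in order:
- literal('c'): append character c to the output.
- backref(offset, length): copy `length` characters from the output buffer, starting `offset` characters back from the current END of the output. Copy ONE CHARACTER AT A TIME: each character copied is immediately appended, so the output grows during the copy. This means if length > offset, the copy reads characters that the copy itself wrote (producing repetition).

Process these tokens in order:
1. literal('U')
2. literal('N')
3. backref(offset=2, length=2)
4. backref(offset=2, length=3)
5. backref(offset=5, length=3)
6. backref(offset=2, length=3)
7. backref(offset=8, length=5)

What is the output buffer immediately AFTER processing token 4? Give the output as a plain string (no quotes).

Token 1: literal('U'). Output: "U"
Token 2: literal('N'). Output: "UN"
Token 3: backref(off=2, len=2). Copied 'UN' from pos 0. Output: "UNUN"
Token 4: backref(off=2, len=3) (overlapping!). Copied 'UNU' from pos 2. Output: "UNUNUNU"

Answer: UNUNUNU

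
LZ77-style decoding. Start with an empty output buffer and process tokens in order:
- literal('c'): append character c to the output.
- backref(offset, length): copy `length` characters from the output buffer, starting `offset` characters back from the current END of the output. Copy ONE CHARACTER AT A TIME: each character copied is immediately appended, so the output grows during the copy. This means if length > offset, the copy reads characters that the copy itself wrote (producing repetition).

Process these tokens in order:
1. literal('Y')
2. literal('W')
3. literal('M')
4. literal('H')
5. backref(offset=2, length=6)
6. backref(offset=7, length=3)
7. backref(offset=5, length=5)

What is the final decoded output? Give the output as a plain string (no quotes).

Token 1: literal('Y'). Output: "Y"
Token 2: literal('W'). Output: "YW"
Token 3: literal('M'). Output: "YWM"
Token 4: literal('H'). Output: "YWMH"
Token 5: backref(off=2, len=6) (overlapping!). Copied 'MHMHMH' from pos 2. Output: "YWMHMHMHMH"
Token 6: backref(off=7, len=3). Copied 'HMH' from pos 3. Output: "YWMHMHMHMHHMH"
Token 7: backref(off=5, len=5). Copied 'MHHMH' from pos 8. Output: "YWMHMHMHMHHMHMHHMH"

Answer: YWMHMHMHMHHMHMHHMH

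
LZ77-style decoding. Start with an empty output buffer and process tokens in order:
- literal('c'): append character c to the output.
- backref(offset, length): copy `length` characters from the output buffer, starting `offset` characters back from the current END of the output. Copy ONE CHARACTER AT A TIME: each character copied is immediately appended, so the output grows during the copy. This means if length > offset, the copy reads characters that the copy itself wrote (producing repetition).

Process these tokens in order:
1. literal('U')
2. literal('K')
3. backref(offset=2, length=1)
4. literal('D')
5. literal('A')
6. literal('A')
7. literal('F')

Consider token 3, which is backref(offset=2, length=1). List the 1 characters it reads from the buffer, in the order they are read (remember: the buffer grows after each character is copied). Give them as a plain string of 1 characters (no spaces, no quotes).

Answer: U

Derivation:
Token 1: literal('U'). Output: "U"
Token 2: literal('K'). Output: "UK"
Token 3: backref(off=2, len=1). Buffer before: "UK" (len 2)
  byte 1: read out[0]='U', append. Buffer now: "UKU"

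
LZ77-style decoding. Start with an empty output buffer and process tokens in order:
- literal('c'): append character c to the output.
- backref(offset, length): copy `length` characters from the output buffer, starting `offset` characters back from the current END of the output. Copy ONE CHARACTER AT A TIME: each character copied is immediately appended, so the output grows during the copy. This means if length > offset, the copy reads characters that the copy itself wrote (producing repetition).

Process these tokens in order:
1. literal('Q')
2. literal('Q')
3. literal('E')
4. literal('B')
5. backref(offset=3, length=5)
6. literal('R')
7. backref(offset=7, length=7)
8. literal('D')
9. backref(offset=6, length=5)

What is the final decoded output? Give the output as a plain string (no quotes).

Token 1: literal('Q'). Output: "Q"
Token 2: literal('Q'). Output: "QQ"
Token 3: literal('E'). Output: "QQE"
Token 4: literal('B'). Output: "QQEB"
Token 5: backref(off=3, len=5) (overlapping!). Copied 'QEBQE' from pos 1. Output: "QQEBQEBQE"
Token 6: literal('R'). Output: "QQEBQEBQER"
Token 7: backref(off=7, len=7). Copied 'BQEBQER' from pos 3. Output: "QQEBQEBQERBQEBQER"
Token 8: literal('D'). Output: "QQEBQEBQERBQEBQERD"
Token 9: backref(off=6, len=5). Copied 'EBQER' from pos 12. Output: "QQEBQEBQERBQEBQERDEBQER"

Answer: QQEBQEBQERBQEBQERDEBQER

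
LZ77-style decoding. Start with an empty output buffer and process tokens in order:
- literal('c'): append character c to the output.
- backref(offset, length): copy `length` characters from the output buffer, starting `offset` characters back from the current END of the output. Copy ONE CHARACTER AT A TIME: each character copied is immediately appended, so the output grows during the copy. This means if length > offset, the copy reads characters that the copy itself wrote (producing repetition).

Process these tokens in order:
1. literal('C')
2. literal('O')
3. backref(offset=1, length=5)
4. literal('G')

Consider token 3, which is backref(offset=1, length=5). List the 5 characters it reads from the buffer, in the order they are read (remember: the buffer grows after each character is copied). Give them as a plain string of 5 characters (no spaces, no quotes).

Token 1: literal('C'). Output: "C"
Token 2: literal('O'). Output: "CO"
Token 3: backref(off=1, len=5). Buffer before: "CO" (len 2)
  byte 1: read out[1]='O', append. Buffer now: "COO"
  byte 2: read out[2]='O', append. Buffer now: "COOO"
  byte 3: read out[3]='O', append. Buffer now: "COOOO"
  byte 4: read out[4]='O', append. Buffer now: "COOOOO"
  byte 5: read out[5]='O', append. Buffer now: "COOOOOO"

Answer: OOOOO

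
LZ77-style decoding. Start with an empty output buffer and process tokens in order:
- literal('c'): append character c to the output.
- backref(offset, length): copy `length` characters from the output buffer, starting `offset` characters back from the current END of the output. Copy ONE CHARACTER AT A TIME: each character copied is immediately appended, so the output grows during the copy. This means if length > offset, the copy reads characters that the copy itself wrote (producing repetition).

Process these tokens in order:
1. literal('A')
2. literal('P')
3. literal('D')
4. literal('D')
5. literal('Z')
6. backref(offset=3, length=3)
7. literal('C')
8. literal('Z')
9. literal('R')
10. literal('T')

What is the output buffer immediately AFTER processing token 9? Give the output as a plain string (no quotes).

Token 1: literal('A'). Output: "A"
Token 2: literal('P'). Output: "AP"
Token 3: literal('D'). Output: "APD"
Token 4: literal('D'). Output: "APDD"
Token 5: literal('Z'). Output: "APDDZ"
Token 6: backref(off=3, len=3). Copied 'DDZ' from pos 2. Output: "APDDZDDZ"
Token 7: literal('C'). Output: "APDDZDDZC"
Token 8: literal('Z'). Output: "APDDZDDZCZ"
Token 9: literal('R'). Output: "APDDZDDZCZR"

Answer: APDDZDDZCZR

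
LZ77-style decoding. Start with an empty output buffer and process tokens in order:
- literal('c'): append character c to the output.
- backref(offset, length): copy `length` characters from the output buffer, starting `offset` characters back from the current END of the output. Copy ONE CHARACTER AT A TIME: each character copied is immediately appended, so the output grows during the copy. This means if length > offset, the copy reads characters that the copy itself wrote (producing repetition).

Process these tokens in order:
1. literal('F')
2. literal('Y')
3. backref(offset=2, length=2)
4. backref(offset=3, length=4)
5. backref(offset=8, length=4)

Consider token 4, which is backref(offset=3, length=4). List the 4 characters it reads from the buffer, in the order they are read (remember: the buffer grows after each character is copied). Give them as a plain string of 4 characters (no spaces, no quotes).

Answer: YFYY

Derivation:
Token 1: literal('F'). Output: "F"
Token 2: literal('Y'). Output: "FY"
Token 3: backref(off=2, len=2). Copied 'FY' from pos 0. Output: "FYFY"
Token 4: backref(off=3, len=4). Buffer before: "FYFY" (len 4)
  byte 1: read out[1]='Y', append. Buffer now: "FYFYY"
  byte 2: read out[2]='F', append. Buffer now: "FYFYYF"
  byte 3: read out[3]='Y', append. Buffer now: "FYFYYFY"
  byte 4: read out[4]='Y', append. Buffer now: "FYFYYFYY"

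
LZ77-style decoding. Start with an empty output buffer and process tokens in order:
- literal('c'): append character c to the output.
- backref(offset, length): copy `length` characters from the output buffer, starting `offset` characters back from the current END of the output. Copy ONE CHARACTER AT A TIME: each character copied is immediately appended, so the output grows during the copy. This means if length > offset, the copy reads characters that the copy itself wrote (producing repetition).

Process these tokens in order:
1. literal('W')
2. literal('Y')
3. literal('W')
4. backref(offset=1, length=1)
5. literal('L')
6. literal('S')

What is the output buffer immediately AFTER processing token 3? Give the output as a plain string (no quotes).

Answer: WYW

Derivation:
Token 1: literal('W'). Output: "W"
Token 2: literal('Y'). Output: "WY"
Token 3: literal('W'). Output: "WYW"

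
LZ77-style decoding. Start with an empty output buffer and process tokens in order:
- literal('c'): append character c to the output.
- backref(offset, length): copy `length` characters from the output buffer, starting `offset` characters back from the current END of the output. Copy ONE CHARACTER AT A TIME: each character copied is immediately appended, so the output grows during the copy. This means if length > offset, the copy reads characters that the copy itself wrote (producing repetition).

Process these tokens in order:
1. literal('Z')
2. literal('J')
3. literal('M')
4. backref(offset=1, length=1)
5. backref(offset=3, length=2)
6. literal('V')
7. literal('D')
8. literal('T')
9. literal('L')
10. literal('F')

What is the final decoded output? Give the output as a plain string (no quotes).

Token 1: literal('Z'). Output: "Z"
Token 2: literal('J'). Output: "ZJ"
Token 3: literal('M'). Output: "ZJM"
Token 4: backref(off=1, len=1). Copied 'M' from pos 2. Output: "ZJMM"
Token 5: backref(off=3, len=2). Copied 'JM' from pos 1. Output: "ZJMMJM"
Token 6: literal('V'). Output: "ZJMMJMV"
Token 7: literal('D'). Output: "ZJMMJMVD"
Token 8: literal('T'). Output: "ZJMMJMVDT"
Token 9: literal('L'). Output: "ZJMMJMVDTL"
Token 10: literal('F'). Output: "ZJMMJMVDTLF"

Answer: ZJMMJMVDTLF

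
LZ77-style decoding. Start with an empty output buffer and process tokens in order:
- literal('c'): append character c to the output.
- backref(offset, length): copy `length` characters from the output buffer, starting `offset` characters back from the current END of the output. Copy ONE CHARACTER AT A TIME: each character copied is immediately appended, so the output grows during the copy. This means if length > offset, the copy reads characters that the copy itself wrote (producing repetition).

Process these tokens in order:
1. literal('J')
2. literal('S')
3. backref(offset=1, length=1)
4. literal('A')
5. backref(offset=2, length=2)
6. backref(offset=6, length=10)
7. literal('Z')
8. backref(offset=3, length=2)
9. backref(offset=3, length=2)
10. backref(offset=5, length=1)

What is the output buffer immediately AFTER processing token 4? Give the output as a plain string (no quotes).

Answer: JSSA

Derivation:
Token 1: literal('J'). Output: "J"
Token 2: literal('S'). Output: "JS"
Token 3: backref(off=1, len=1). Copied 'S' from pos 1. Output: "JSS"
Token 4: literal('A'). Output: "JSSA"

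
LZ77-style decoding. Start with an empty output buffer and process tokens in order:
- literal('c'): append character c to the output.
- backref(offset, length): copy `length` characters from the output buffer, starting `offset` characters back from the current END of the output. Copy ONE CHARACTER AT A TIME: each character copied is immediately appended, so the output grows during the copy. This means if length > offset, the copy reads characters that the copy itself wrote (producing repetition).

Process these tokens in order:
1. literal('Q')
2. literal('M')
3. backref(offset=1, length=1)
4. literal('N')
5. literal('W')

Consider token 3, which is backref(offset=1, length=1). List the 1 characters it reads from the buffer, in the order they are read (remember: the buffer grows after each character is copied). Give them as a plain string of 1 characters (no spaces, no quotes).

Answer: M

Derivation:
Token 1: literal('Q'). Output: "Q"
Token 2: literal('M'). Output: "QM"
Token 3: backref(off=1, len=1). Buffer before: "QM" (len 2)
  byte 1: read out[1]='M', append. Buffer now: "QMM"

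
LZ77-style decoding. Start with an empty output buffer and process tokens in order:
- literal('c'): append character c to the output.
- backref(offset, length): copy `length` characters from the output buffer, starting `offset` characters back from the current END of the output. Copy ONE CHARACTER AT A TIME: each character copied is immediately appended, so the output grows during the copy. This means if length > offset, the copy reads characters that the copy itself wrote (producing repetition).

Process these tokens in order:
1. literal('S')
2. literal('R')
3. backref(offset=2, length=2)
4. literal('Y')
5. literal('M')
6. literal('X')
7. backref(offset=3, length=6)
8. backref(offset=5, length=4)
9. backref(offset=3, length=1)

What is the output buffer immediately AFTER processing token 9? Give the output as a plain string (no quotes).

Answer: SRSRYMXYMXYMXMXYMX

Derivation:
Token 1: literal('S'). Output: "S"
Token 2: literal('R'). Output: "SR"
Token 3: backref(off=2, len=2). Copied 'SR' from pos 0. Output: "SRSR"
Token 4: literal('Y'). Output: "SRSRY"
Token 5: literal('M'). Output: "SRSRYM"
Token 6: literal('X'). Output: "SRSRYMX"
Token 7: backref(off=3, len=6) (overlapping!). Copied 'YMXYMX' from pos 4. Output: "SRSRYMXYMXYMX"
Token 8: backref(off=5, len=4). Copied 'MXYM' from pos 8. Output: "SRSRYMXYMXYMXMXYM"
Token 9: backref(off=3, len=1). Copied 'X' from pos 14. Output: "SRSRYMXYMXYMXMXYMX"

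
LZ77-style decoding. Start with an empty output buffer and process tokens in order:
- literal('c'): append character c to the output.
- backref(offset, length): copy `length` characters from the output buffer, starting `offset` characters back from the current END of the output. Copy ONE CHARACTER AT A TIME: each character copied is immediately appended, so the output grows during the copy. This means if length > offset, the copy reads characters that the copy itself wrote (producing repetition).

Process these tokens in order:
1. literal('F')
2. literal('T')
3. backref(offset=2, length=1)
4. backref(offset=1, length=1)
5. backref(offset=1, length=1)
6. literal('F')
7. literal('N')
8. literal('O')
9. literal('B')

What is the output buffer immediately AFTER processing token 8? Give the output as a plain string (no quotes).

Token 1: literal('F'). Output: "F"
Token 2: literal('T'). Output: "FT"
Token 3: backref(off=2, len=1). Copied 'F' from pos 0. Output: "FTF"
Token 4: backref(off=1, len=1). Copied 'F' from pos 2. Output: "FTFF"
Token 5: backref(off=1, len=1). Copied 'F' from pos 3. Output: "FTFFF"
Token 6: literal('F'). Output: "FTFFFF"
Token 7: literal('N'). Output: "FTFFFFN"
Token 8: literal('O'). Output: "FTFFFFNO"

Answer: FTFFFFNO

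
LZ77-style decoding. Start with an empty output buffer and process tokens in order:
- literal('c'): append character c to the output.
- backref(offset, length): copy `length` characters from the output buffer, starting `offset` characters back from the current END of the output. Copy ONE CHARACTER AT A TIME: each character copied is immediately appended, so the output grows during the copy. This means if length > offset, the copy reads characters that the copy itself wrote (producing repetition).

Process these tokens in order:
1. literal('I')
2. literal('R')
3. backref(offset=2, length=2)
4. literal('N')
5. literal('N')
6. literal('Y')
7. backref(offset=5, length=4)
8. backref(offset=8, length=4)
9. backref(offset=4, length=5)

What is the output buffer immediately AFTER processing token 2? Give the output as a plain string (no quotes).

Answer: IR

Derivation:
Token 1: literal('I'). Output: "I"
Token 2: literal('R'). Output: "IR"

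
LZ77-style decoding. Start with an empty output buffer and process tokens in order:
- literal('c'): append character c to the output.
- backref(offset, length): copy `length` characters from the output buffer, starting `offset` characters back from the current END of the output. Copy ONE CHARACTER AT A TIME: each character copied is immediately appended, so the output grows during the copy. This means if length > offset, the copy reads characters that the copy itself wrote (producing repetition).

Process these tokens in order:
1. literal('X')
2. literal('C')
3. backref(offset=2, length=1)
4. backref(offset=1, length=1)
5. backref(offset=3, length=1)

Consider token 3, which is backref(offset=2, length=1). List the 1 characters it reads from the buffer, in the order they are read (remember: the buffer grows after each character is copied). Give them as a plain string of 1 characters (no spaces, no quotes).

Token 1: literal('X'). Output: "X"
Token 2: literal('C'). Output: "XC"
Token 3: backref(off=2, len=1). Buffer before: "XC" (len 2)
  byte 1: read out[0]='X', append. Buffer now: "XCX"

Answer: X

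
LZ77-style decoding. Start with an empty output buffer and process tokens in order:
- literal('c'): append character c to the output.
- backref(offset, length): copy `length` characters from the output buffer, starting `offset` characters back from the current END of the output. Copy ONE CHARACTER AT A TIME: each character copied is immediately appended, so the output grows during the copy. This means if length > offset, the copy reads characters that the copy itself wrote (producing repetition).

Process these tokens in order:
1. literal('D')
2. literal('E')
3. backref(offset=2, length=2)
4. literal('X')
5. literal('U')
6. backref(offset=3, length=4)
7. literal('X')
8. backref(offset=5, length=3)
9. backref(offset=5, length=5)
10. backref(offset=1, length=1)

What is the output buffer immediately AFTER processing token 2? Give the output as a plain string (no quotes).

Token 1: literal('D'). Output: "D"
Token 2: literal('E'). Output: "DE"

Answer: DE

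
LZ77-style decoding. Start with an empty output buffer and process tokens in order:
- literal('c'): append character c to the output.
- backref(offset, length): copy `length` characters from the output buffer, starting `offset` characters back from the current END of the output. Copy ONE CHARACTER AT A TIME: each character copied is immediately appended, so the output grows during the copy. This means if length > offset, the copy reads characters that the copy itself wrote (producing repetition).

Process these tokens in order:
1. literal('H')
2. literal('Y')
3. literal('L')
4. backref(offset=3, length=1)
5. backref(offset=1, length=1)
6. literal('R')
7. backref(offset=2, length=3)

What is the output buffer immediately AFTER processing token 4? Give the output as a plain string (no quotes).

Token 1: literal('H'). Output: "H"
Token 2: literal('Y'). Output: "HY"
Token 3: literal('L'). Output: "HYL"
Token 4: backref(off=3, len=1). Copied 'H' from pos 0. Output: "HYLH"

Answer: HYLH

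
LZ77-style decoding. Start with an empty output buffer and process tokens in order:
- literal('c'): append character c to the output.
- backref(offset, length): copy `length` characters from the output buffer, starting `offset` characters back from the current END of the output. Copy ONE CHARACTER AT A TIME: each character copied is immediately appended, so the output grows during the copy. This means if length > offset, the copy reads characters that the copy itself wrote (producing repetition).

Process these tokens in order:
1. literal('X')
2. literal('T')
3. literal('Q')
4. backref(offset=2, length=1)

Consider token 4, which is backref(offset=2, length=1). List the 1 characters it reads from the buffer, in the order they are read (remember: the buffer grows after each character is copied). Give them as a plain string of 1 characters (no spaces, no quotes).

Answer: T

Derivation:
Token 1: literal('X'). Output: "X"
Token 2: literal('T'). Output: "XT"
Token 3: literal('Q'). Output: "XTQ"
Token 4: backref(off=2, len=1). Buffer before: "XTQ" (len 3)
  byte 1: read out[1]='T', append. Buffer now: "XTQT"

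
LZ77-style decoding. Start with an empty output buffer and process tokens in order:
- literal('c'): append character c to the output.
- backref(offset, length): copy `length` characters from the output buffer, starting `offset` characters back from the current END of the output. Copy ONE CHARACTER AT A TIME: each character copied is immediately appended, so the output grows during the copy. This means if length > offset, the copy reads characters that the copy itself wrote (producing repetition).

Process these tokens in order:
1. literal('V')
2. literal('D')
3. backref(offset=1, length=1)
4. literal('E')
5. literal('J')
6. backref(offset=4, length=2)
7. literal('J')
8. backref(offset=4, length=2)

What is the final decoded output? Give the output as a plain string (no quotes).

Token 1: literal('V'). Output: "V"
Token 2: literal('D'). Output: "VD"
Token 3: backref(off=1, len=1). Copied 'D' from pos 1. Output: "VDD"
Token 4: literal('E'). Output: "VDDE"
Token 5: literal('J'). Output: "VDDEJ"
Token 6: backref(off=4, len=2). Copied 'DD' from pos 1. Output: "VDDEJDD"
Token 7: literal('J'). Output: "VDDEJDDJ"
Token 8: backref(off=4, len=2). Copied 'JD' from pos 4. Output: "VDDEJDDJJD"

Answer: VDDEJDDJJD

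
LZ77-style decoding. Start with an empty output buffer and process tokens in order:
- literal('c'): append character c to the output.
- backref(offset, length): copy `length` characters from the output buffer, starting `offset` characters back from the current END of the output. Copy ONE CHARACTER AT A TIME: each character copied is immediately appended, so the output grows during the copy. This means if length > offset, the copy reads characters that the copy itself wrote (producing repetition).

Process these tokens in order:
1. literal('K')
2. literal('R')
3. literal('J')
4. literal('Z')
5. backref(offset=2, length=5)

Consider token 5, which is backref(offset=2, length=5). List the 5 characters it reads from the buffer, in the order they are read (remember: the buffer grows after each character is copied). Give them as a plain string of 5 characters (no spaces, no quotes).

Answer: JZJZJ

Derivation:
Token 1: literal('K'). Output: "K"
Token 2: literal('R'). Output: "KR"
Token 3: literal('J'). Output: "KRJ"
Token 4: literal('Z'). Output: "KRJZ"
Token 5: backref(off=2, len=5). Buffer before: "KRJZ" (len 4)
  byte 1: read out[2]='J', append. Buffer now: "KRJZJ"
  byte 2: read out[3]='Z', append. Buffer now: "KRJZJZ"
  byte 3: read out[4]='J', append. Buffer now: "KRJZJZJ"
  byte 4: read out[5]='Z', append. Buffer now: "KRJZJZJZ"
  byte 5: read out[6]='J', append. Buffer now: "KRJZJZJZJ"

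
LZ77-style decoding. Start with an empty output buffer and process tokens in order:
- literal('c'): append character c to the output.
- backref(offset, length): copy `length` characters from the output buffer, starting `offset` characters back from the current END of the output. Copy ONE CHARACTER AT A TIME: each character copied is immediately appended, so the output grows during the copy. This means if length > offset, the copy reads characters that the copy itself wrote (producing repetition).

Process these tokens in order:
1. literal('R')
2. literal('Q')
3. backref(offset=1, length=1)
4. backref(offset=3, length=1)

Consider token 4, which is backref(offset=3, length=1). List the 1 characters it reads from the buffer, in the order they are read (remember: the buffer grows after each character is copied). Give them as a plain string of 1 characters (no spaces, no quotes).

Token 1: literal('R'). Output: "R"
Token 2: literal('Q'). Output: "RQ"
Token 3: backref(off=1, len=1). Copied 'Q' from pos 1. Output: "RQQ"
Token 4: backref(off=3, len=1). Buffer before: "RQQ" (len 3)
  byte 1: read out[0]='R', append. Buffer now: "RQQR"

Answer: R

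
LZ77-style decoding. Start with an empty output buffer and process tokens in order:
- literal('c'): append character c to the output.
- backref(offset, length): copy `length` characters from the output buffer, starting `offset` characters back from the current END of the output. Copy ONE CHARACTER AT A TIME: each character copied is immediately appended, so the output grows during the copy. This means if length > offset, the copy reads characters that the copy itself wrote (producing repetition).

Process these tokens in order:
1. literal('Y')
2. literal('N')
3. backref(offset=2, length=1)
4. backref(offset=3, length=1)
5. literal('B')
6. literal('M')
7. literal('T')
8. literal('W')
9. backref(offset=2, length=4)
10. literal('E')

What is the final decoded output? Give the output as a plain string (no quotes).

Token 1: literal('Y'). Output: "Y"
Token 2: literal('N'). Output: "YN"
Token 3: backref(off=2, len=1). Copied 'Y' from pos 0. Output: "YNY"
Token 4: backref(off=3, len=1). Copied 'Y' from pos 0. Output: "YNYY"
Token 5: literal('B'). Output: "YNYYB"
Token 6: literal('M'). Output: "YNYYBM"
Token 7: literal('T'). Output: "YNYYBMT"
Token 8: literal('W'). Output: "YNYYBMTW"
Token 9: backref(off=2, len=4) (overlapping!). Copied 'TWTW' from pos 6. Output: "YNYYBMTWTWTW"
Token 10: literal('E'). Output: "YNYYBMTWTWTWE"

Answer: YNYYBMTWTWTWE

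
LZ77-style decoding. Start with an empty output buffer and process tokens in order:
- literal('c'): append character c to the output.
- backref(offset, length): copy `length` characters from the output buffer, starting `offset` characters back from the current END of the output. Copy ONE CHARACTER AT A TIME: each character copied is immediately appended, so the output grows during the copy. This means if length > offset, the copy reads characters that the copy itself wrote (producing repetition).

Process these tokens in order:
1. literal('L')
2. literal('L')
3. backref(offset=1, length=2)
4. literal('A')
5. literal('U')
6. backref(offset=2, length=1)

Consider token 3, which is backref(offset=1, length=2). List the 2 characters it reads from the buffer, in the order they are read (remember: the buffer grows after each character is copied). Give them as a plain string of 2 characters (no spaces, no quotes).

Token 1: literal('L'). Output: "L"
Token 2: literal('L'). Output: "LL"
Token 3: backref(off=1, len=2). Buffer before: "LL" (len 2)
  byte 1: read out[1]='L', append. Buffer now: "LLL"
  byte 2: read out[2]='L', append. Buffer now: "LLLL"

Answer: LL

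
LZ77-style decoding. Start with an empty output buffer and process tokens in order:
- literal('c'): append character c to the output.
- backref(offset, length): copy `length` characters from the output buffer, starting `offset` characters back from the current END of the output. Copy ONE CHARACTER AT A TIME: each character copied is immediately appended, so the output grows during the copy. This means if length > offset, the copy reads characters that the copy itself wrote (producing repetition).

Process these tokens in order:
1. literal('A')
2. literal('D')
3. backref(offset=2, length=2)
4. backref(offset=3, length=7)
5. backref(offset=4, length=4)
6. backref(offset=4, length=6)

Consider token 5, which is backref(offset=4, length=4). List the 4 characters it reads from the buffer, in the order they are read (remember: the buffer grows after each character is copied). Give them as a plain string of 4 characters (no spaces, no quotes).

Answer: DADD

Derivation:
Token 1: literal('A'). Output: "A"
Token 2: literal('D'). Output: "AD"
Token 3: backref(off=2, len=2). Copied 'AD' from pos 0. Output: "ADAD"
Token 4: backref(off=3, len=7) (overlapping!). Copied 'DADDADD' from pos 1. Output: "ADADDADDADD"
Token 5: backref(off=4, len=4). Buffer before: "ADADDADDADD" (len 11)
  byte 1: read out[7]='D', append. Buffer now: "ADADDADDADDD"
  byte 2: read out[8]='A', append. Buffer now: "ADADDADDADDDA"
  byte 3: read out[9]='D', append. Buffer now: "ADADDADDADDDAD"
  byte 4: read out[10]='D', append. Buffer now: "ADADDADDADDDADD"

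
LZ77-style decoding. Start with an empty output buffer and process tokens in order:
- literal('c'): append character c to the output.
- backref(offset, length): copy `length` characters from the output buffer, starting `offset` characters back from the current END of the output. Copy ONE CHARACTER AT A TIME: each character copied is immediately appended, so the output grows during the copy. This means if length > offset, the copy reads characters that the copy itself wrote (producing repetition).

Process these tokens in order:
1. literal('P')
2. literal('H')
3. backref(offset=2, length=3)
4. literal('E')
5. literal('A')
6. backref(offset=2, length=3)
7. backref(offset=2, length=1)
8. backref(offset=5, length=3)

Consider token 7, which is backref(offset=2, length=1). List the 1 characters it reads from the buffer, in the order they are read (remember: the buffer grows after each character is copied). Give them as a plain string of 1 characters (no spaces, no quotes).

Answer: A

Derivation:
Token 1: literal('P'). Output: "P"
Token 2: literal('H'). Output: "PH"
Token 3: backref(off=2, len=3) (overlapping!). Copied 'PHP' from pos 0. Output: "PHPHP"
Token 4: literal('E'). Output: "PHPHPE"
Token 5: literal('A'). Output: "PHPHPEA"
Token 6: backref(off=2, len=3) (overlapping!). Copied 'EAE' from pos 5. Output: "PHPHPEAEAE"
Token 7: backref(off=2, len=1). Buffer before: "PHPHPEAEAE" (len 10)
  byte 1: read out[8]='A', append. Buffer now: "PHPHPEAEAEA"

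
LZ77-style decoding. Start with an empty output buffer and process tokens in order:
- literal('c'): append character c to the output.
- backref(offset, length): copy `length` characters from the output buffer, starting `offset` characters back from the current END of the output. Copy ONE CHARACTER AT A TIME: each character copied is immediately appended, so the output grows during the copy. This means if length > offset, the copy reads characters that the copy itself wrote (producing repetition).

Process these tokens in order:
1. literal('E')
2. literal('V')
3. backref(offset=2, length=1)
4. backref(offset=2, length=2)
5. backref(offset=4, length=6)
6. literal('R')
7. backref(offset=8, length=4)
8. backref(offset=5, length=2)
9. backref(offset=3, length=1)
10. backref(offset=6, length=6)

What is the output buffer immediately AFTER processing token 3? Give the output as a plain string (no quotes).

Answer: EVE

Derivation:
Token 1: literal('E'). Output: "E"
Token 2: literal('V'). Output: "EV"
Token 3: backref(off=2, len=1). Copied 'E' from pos 0. Output: "EVE"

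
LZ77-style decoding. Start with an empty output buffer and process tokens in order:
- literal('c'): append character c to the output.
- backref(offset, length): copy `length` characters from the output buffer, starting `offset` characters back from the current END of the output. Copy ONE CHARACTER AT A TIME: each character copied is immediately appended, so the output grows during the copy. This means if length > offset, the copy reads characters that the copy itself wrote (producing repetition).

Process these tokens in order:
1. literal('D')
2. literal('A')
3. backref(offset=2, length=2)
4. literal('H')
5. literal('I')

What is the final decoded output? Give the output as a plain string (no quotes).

Answer: DADAHI

Derivation:
Token 1: literal('D'). Output: "D"
Token 2: literal('A'). Output: "DA"
Token 3: backref(off=2, len=2). Copied 'DA' from pos 0. Output: "DADA"
Token 4: literal('H'). Output: "DADAH"
Token 5: literal('I'). Output: "DADAHI"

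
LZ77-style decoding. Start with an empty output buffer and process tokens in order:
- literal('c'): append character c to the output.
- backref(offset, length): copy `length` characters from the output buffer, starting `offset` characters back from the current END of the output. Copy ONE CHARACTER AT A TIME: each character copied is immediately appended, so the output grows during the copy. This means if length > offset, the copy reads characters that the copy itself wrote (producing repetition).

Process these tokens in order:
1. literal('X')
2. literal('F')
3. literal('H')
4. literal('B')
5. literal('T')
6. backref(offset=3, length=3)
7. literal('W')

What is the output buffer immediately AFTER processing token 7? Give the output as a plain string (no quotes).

Token 1: literal('X'). Output: "X"
Token 2: literal('F'). Output: "XF"
Token 3: literal('H'). Output: "XFH"
Token 4: literal('B'). Output: "XFHB"
Token 5: literal('T'). Output: "XFHBT"
Token 6: backref(off=3, len=3). Copied 'HBT' from pos 2. Output: "XFHBTHBT"
Token 7: literal('W'). Output: "XFHBTHBTW"

Answer: XFHBTHBTW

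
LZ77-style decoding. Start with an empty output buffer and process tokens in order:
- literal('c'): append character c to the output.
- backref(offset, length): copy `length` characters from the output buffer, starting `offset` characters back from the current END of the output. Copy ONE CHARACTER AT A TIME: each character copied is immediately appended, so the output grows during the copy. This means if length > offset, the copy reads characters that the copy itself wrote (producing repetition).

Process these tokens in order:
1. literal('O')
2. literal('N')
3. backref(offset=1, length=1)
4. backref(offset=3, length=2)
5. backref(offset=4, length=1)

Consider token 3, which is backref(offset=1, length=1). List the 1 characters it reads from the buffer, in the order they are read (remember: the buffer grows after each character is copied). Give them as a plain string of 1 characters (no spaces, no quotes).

Answer: N

Derivation:
Token 1: literal('O'). Output: "O"
Token 2: literal('N'). Output: "ON"
Token 3: backref(off=1, len=1). Buffer before: "ON" (len 2)
  byte 1: read out[1]='N', append. Buffer now: "ONN"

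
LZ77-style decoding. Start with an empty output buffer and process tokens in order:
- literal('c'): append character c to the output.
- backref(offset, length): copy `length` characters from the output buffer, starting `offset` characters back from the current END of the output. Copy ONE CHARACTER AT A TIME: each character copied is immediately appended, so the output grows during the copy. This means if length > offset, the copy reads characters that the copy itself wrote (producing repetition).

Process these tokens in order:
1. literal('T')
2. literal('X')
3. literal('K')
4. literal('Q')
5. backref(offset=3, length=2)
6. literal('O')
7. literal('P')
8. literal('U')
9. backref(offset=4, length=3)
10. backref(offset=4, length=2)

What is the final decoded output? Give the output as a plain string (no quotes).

Token 1: literal('T'). Output: "T"
Token 2: literal('X'). Output: "TX"
Token 3: literal('K'). Output: "TXK"
Token 4: literal('Q'). Output: "TXKQ"
Token 5: backref(off=3, len=2). Copied 'XK' from pos 1. Output: "TXKQXK"
Token 6: literal('O'). Output: "TXKQXKO"
Token 7: literal('P'). Output: "TXKQXKOP"
Token 8: literal('U'). Output: "TXKQXKOPU"
Token 9: backref(off=4, len=3). Copied 'KOP' from pos 5. Output: "TXKQXKOPUKOP"
Token 10: backref(off=4, len=2). Copied 'UK' from pos 8. Output: "TXKQXKOPUKOPUK"

Answer: TXKQXKOPUKOPUK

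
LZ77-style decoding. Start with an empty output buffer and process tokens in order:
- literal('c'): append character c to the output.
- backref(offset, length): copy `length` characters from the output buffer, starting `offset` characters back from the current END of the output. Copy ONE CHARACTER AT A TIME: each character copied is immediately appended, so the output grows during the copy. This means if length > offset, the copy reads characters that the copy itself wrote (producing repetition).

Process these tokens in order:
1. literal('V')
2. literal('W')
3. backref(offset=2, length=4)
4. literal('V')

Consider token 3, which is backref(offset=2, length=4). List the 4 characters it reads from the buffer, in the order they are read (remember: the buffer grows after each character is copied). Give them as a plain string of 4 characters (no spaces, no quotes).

Token 1: literal('V'). Output: "V"
Token 2: literal('W'). Output: "VW"
Token 3: backref(off=2, len=4). Buffer before: "VW" (len 2)
  byte 1: read out[0]='V', append. Buffer now: "VWV"
  byte 2: read out[1]='W', append. Buffer now: "VWVW"
  byte 3: read out[2]='V', append. Buffer now: "VWVWV"
  byte 4: read out[3]='W', append. Buffer now: "VWVWVW"

Answer: VWVW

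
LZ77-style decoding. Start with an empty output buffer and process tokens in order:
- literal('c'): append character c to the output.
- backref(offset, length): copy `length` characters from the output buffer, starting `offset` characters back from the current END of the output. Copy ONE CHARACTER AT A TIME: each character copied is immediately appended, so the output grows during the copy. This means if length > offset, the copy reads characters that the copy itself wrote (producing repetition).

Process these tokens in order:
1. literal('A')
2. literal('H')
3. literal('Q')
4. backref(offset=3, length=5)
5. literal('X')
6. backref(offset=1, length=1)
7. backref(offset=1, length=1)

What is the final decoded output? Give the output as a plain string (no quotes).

Answer: AHQAHQAHXXX

Derivation:
Token 1: literal('A'). Output: "A"
Token 2: literal('H'). Output: "AH"
Token 3: literal('Q'). Output: "AHQ"
Token 4: backref(off=3, len=5) (overlapping!). Copied 'AHQAH' from pos 0. Output: "AHQAHQAH"
Token 5: literal('X'). Output: "AHQAHQAHX"
Token 6: backref(off=1, len=1). Copied 'X' from pos 8. Output: "AHQAHQAHXX"
Token 7: backref(off=1, len=1). Copied 'X' from pos 9. Output: "AHQAHQAHXXX"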